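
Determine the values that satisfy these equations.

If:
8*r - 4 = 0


Then:
r = 1/2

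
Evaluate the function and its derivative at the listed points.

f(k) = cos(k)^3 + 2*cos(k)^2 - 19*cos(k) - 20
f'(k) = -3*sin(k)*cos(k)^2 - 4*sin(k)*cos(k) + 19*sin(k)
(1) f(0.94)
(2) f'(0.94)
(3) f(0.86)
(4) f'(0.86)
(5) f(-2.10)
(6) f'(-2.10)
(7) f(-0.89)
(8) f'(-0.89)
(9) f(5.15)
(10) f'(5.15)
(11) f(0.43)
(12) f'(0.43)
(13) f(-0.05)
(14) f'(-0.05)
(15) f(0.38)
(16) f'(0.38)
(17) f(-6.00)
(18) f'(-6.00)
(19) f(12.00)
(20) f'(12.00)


(1) = -30.31
(2) = 12.60
(3) = -31.27
(4) = 11.45
(5) = -10.03
(6) = -17.48
(7) = -30.92
(8) = -11.88
(9) = -27.62
(10) = -15.19
(11) = -34.87
(12) = 5.37
(13) = -35.98
(14) = -0.60
(15) = -35.12
(16) = 4.71
(17) = -35.51
(18) = 3.46
(19) = -34.01
(20) = -7.24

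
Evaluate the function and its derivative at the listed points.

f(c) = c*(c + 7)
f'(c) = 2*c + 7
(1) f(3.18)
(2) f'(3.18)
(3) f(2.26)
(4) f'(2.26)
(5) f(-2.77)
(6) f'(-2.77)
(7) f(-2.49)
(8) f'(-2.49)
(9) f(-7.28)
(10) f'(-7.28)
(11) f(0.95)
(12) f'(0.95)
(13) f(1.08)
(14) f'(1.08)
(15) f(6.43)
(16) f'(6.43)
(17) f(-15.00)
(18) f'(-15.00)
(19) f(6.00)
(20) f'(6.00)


(1) = 32.37
(2) = 13.36
(3) = 20.93
(4) = 11.52
(5) = -11.72
(6) = 1.46
(7) = -11.23
(8) = 2.02
(9) = 2.04
(10) = -7.56
(11) = 7.55
(12) = 8.90
(13) = 8.73
(14) = 9.16
(15) = 86.35
(16) = 19.86
(17) = 120.00
(18) = -23.00
(19) = 78.00
(20) = 19.00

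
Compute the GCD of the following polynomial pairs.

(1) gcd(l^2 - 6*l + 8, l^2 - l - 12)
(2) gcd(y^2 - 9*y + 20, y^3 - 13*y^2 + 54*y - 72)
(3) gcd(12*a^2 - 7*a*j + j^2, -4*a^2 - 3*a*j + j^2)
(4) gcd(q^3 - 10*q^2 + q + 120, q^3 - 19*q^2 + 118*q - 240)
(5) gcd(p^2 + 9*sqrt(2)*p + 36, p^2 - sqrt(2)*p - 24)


(1) = gcd((l - 4)*(l - 2), (l - 4)*(l + 3)) = l - 4
(2) = y - 4
(3) = 4*a - j
(4) = q^2 - 13*q + 40
(5) = p + 3*sqrt(2)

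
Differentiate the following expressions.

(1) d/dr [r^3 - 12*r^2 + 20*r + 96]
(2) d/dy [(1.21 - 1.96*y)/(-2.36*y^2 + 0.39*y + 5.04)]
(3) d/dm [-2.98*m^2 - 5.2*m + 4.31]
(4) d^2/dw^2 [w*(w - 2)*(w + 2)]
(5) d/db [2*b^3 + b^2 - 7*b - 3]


(1) = 3*r^2 - 24*r + 20
(2) = (-4.6256*y^2 + 5.7112*y - 10.3503)/(5.5696*y^4 - 1.8408*y^3 - 23.6367*y^2 + 3.9312*y + 25.4016)
(3) = -5.96*m - 5.2
(4) = 6*w
(5) = 6*b^2 + 2*b - 7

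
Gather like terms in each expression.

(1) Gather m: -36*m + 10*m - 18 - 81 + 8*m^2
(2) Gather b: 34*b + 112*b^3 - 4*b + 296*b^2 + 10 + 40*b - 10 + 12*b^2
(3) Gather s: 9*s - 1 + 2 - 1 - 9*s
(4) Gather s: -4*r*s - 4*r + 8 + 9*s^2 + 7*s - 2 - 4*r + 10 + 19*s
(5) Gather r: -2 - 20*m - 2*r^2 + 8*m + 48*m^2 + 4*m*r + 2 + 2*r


(1) = 8*m^2 - 26*m - 99
(2) = 112*b^3 + 308*b^2 + 70*b
(3) = 0
(4) = -8*r + 9*s^2 + s*(26 - 4*r) + 16
(5) = 48*m^2 - 12*m - 2*r^2 + r*(4*m + 2)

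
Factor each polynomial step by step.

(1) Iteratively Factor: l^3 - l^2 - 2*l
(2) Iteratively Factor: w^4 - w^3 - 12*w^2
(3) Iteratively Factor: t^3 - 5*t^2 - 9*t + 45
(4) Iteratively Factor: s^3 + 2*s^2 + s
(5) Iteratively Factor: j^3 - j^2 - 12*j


(1) = (l)*(l^2 - l - 2) = l*(l + 1)*(l - 2)
(2) = (w + 3)*(w^3 - 4*w^2) = w*(w + 3)*(w^2 - 4*w) = w^2*(w + 3)*(w - 4)
(3) = (t - 5)*(t^2 - 9) = (t - 5)*(t - 3)*(t + 3)
(4) = (s + 1)*(s^2 + s) = s*(s + 1)*(s + 1)
(5) = (j + 3)*(j^2 - 4*j) = (j - 4)*(j + 3)*(j)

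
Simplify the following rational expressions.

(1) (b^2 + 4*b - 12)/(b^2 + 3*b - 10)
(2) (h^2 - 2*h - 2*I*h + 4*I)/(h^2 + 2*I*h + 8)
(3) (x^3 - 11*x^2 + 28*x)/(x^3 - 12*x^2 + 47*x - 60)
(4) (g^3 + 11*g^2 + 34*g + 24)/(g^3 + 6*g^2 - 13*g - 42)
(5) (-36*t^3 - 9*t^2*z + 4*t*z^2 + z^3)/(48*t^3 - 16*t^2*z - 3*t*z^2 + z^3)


(1) = (b + 6)/(b + 5)
(2) = (h - 2)/(h + 4*I)
(3) = (x^2 - 7*x)/(x^2 - 8*x + 15)
(4) = (g^3 + 11*g^2 + 34*g + 24)/(g^3 + 6*g^2 - 13*g - 42)
(5) = (3*t + z)/(-4*t + z)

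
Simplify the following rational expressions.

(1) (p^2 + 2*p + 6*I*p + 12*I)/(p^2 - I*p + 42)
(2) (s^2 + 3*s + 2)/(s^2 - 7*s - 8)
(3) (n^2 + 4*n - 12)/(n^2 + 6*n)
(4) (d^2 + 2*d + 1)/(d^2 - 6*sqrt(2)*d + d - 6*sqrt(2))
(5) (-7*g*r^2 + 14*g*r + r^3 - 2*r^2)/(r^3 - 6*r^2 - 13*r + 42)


(1) = (p + 2)/(p - 7*I)
(2) = (s + 2)/(s - 8)
(3) = (n - 2)/n
(4) = (d + 1)/(d - 6*sqrt(2))
(5) = (-7*g*r + r^2)/(r^2 - 4*r - 21)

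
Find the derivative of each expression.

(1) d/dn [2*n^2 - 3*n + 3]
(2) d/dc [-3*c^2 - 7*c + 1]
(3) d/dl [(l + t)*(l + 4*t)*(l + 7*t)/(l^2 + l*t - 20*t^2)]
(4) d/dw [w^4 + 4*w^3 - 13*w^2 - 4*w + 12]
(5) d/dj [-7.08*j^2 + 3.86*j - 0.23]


(1) = 4*n - 3
(2) = -6*c - 7
(3) = (l^4 + 2*l^3*t - 87*l^2*t^2 - 536*l*t^3 - 808*t^4)/(l^4 + 2*l^3*t - 39*l^2*t^2 - 40*l*t^3 + 400*t^4)
(4) = 4*w^3 + 12*w^2 - 26*w - 4
(5) = 3.86 - 14.16*j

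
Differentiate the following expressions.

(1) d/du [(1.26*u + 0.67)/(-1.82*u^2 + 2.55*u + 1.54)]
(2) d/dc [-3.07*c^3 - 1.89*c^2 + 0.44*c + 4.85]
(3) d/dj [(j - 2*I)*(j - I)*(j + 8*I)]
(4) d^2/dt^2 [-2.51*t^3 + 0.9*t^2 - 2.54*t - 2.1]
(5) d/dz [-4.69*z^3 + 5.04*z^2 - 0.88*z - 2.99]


(1) = (2.2932*u^2 + 2.4388*u + 0.2319)/(3.3124*u^4 - 9.282*u^3 + 0.8969*u^2 + 7.854*u + 2.3716)
(2) = -9.21*c^2 - 3.78*c + 0.44
(3) = 3*j^2 + 10*I*j + 22
(4) = 1.8 - 15.06*t
(5) = -14.07*z^2 + 10.08*z - 0.88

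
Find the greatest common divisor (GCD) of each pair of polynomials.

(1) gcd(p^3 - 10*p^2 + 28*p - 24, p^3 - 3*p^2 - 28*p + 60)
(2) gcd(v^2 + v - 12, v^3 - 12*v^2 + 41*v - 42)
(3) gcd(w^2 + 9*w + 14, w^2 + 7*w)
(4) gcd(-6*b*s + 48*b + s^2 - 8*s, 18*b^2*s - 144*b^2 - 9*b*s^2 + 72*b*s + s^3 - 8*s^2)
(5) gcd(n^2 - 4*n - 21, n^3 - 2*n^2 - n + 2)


(1) = gcd((p - 6)*(p - 2)^2, (p - 6)*(p - 2)*(p + 5)) = p^2 - 8*p + 12
(2) = gcd((v - 3)*(v + 4), (v - 7)*(v - 3)*(v - 2)) = v - 3
(3) = gcd((w + 2)*(w + 7), w*(w + 7)) = w + 7
(4) = -6*b*s + 48*b + s^2 - 8*s
(5) = gcd((n - 7)*(n + 3), (n - 2)*(n - 1)*(n + 1)) = 1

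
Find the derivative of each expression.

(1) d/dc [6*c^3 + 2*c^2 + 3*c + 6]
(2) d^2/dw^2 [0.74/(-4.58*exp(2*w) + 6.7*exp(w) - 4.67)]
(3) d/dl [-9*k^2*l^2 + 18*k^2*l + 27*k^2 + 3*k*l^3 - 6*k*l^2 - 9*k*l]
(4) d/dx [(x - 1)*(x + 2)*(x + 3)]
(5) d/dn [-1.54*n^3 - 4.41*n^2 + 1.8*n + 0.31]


(1) = 18*c^2 + 4*c + 3
(2) = (-0.74*(9.16*exp(w) - 6.7)*(18.32*exp(w) - 13.4)*exp(w) + (13.5568*exp(w) - 4.958)*(4.58*exp(2*w) - 6.7*exp(w) + 4.67))*exp(w)/(4.58*exp(2*w) - 6.7*exp(w) + 4.67)^3
(3) = 3*k*(-6*k*l + 6*k + 3*l^2 - 4*l - 3)
(4) = 3*x^2 + 8*x + 1
(5) = -4.62*n^2 - 8.82*n + 1.8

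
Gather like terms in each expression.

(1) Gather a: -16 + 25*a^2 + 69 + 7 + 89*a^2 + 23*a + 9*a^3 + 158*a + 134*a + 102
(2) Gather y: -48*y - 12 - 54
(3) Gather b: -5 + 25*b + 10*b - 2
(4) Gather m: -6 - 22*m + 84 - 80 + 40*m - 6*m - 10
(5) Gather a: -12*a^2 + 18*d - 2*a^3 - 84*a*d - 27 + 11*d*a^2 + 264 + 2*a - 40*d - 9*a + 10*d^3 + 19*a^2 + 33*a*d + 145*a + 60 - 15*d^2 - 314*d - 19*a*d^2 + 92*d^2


(1) = 9*a^3 + 114*a^2 + 315*a + 162
(2) = -48*y - 66
(3) = 35*b - 7
(4) = 12*m - 12
(5) = -2*a^3 + a^2*(11*d + 7) + a*(-19*d^2 - 51*d + 138) + 10*d^3 + 77*d^2 - 336*d + 297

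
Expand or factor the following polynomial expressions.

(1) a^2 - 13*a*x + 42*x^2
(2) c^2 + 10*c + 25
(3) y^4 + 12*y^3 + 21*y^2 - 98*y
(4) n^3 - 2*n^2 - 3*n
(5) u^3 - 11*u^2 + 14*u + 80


(1) = (a - 7*x)*(a - 6*x)
(2) = (c + 5)^2
(3) = y*(y - 2)*(y + 7)^2
(4) = n*(n - 3)*(n + 1)
(5) = (u - 8)*(u - 5)*(u + 2)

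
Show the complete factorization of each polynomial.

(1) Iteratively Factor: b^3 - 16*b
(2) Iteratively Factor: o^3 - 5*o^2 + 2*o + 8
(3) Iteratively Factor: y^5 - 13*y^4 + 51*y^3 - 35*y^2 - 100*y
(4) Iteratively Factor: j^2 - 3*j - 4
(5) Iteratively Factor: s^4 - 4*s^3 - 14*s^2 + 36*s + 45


(1) = (b + 4)*(b^2 - 4*b) = (b - 4)*(b + 4)*(b)
(2) = (o + 1)*(o^2 - 6*o + 8) = (o - 2)*(o + 1)*(o - 4)
(3) = (y - 4)*(y^4 - 9*y^3 + 15*y^2 + 25*y) = y*(y - 4)*(y^3 - 9*y^2 + 15*y + 25) = y*(y - 5)*(y - 4)*(y^2 - 4*y - 5) = y*(y - 5)^2*(y - 4)*(y + 1)
(4) = (j + 1)*(j - 4)
(5) = (s + 1)*(s^3 - 5*s^2 - 9*s + 45) = (s + 1)*(s + 3)*(s^2 - 8*s + 15) = (s - 5)*(s + 1)*(s + 3)*(s - 3)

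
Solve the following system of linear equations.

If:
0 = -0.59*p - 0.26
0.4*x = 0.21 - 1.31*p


Then:
p = -0.44
x = 1.97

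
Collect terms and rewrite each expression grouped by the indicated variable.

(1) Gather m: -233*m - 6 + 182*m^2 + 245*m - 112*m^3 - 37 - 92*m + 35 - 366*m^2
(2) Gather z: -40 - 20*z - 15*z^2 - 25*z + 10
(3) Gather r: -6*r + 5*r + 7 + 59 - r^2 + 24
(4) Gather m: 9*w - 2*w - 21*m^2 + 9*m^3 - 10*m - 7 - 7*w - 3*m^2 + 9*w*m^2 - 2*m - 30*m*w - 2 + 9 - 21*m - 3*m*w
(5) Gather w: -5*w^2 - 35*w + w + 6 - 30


(1) = -112*m^3 - 184*m^2 - 80*m - 8
(2) = -15*z^2 - 45*z - 30
(3) = -r^2 - r + 90
(4) = 9*m^3 + m^2*(9*w - 24) + m*(-33*w - 33)
(5) = -5*w^2 - 34*w - 24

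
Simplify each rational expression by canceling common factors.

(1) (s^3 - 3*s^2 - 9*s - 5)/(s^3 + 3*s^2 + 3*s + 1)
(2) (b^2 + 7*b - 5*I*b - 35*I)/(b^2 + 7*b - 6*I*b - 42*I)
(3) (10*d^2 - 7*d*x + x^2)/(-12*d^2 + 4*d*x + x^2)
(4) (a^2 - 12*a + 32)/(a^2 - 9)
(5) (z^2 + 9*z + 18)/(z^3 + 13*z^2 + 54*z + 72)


(1) = (s - 5)/(s + 1)
(2) = (b - 5*I)/(b - 6*I)
(3) = (-5*d + x)/(6*d + x)
(4) = (a^2 - 12*a + 32)/(a^2 - 9)
(5) = 1/(z + 4)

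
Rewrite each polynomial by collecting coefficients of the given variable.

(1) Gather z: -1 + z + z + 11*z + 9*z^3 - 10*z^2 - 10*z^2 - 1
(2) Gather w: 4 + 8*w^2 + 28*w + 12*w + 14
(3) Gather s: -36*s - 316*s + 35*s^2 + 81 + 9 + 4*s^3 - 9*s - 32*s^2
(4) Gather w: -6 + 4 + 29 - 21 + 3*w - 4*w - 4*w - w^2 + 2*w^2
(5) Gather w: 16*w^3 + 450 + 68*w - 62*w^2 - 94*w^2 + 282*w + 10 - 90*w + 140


(1) = 9*z^3 - 20*z^2 + 13*z - 2
(2) = 8*w^2 + 40*w + 18
(3) = 4*s^3 + 3*s^2 - 361*s + 90
(4) = w^2 - 5*w + 6
(5) = 16*w^3 - 156*w^2 + 260*w + 600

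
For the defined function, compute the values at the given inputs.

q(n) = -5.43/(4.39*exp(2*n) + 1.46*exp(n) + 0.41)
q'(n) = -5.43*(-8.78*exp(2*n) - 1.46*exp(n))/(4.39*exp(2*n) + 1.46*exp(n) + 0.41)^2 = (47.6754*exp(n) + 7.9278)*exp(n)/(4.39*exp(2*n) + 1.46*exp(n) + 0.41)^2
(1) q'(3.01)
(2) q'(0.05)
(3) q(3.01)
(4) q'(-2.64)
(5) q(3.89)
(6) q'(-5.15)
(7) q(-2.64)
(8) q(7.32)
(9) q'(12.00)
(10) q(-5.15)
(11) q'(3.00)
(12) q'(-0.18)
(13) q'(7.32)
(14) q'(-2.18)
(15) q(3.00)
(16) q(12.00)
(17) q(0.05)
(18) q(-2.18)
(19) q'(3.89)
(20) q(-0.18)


(1) = 0.01
(2) = 1.32
(3) = -0.00
(4) = 2.81
(5) = -0.00
(6) = 0.27
(7) = -10.12
(8) = -0.00
(9) = 0.00
(10) = -12.97
(11) = 0.01
(12) = 1.81
(13) = 0.00
(14) = 3.78
(15) = -0.00
(16) = -0.00
(17) = -0.80
(18) = -8.60
(19) = 0.00
(20) = -1.16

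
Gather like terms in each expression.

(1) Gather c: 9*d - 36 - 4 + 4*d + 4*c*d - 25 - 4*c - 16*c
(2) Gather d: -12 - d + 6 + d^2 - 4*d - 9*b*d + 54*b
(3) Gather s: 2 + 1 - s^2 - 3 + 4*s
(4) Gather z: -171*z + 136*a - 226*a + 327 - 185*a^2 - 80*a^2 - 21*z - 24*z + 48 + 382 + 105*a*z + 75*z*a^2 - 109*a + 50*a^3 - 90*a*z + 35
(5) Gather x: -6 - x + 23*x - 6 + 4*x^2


(1) = c*(4*d - 20) + 13*d - 65
(2) = 54*b + d^2 + d*(-9*b - 5) - 6
(3) = -s^2 + 4*s
(4) = 50*a^3 - 265*a^2 - 199*a + z*(75*a^2 + 15*a - 216) + 792
(5) = 4*x^2 + 22*x - 12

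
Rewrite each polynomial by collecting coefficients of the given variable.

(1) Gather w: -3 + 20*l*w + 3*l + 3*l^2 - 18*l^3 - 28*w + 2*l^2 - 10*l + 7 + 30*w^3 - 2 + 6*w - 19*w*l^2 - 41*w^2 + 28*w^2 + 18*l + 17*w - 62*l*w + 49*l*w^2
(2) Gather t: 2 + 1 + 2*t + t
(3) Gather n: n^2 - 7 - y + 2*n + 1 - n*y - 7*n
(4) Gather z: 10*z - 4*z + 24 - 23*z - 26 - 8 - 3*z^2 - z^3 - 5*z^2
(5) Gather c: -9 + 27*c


(1) = -18*l^3 + 5*l^2 + 11*l + 30*w^3 + w^2*(49*l - 13) + w*(-19*l^2 - 42*l - 5) + 2
(2) = 3*t + 3
(3) = n^2 + n*(-y - 5) - y - 6
(4) = -z^3 - 8*z^2 - 17*z - 10
(5) = 27*c - 9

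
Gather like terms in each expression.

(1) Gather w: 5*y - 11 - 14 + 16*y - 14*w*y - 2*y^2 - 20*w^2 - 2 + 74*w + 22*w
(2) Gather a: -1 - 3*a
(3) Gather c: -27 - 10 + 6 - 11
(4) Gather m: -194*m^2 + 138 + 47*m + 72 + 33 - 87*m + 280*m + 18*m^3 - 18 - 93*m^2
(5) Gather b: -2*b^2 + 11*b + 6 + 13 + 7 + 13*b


(1) = -20*w^2 + w*(96 - 14*y) - 2*y^2 + 21*y - 27
(2) = -3*a - 1
(3) = -42
(4) = 18*m^3 - 287*m^2 + 240*m + 225
(5) = -2*b^2 + 24*b + 26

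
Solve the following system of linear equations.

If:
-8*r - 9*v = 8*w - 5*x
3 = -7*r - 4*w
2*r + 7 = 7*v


Then:
r = 7/8 - 35*x/24
v = 5/4 - 5*x/12
w = 245*x/96 - 73/32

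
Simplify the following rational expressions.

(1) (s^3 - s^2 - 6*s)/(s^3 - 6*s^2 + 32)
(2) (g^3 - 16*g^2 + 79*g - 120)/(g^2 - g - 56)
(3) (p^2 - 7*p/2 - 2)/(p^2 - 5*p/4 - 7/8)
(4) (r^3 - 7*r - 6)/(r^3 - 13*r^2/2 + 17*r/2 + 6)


(1) = (s^2 - 3*s)/(s^2 - 8*s + 16)
(2) = (g^2 - 8*g + 15)/(g + 7)
(3) = (4*p - 16)/(4*p - 7)
(4) = (2*r^2 + 6*r + 4)/(2*r^2 - 7*r - 4)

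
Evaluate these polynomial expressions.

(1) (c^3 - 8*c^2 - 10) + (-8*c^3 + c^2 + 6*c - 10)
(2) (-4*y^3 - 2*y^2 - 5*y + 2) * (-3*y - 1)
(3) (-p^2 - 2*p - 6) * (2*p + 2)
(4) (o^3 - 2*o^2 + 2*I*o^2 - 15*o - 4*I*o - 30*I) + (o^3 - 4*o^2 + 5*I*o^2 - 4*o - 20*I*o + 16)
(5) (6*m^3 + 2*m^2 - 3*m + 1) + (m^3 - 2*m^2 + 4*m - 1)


(1) = -7*c^3 - 7*c^2 + 6*c - 20
(2) = 12*y^4 + 10*y^3 + 17*y^2 - y - 2
(3) = -2*p^3 - 6*p^2 - 16*p - 12
(4) = 2*o^3 - 6*o^2 + 7*I*o^2 - 19*o - 24*I*o + 16 - 30*I
(5) = 7*m^3 + m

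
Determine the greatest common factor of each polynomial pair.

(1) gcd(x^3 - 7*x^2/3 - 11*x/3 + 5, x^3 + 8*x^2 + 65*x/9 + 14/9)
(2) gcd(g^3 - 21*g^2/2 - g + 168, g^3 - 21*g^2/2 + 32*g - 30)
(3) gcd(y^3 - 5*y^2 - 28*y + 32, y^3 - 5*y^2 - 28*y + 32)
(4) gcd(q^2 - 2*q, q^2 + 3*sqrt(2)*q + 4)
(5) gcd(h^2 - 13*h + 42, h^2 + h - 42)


(1) = 1
(2) = gcd((g - 8)*(g - 6)*(g + 7/2), (g - 6)*(g - 5/2)*(g - 2)) = g - 6
(3) = gcd((y - 8)*(y - 1)*(y + 4), (y - 8)*(y - 1)*(y + 4)) = y^3 - 5*y^2 - 28*y + 32
(4) = gcd(q*(q - 2), (q + sqrt(2))*(q + 2*sqrt(2))) = 1
(5) = gcd((h - 7)*(h - 6), (h - 6)*(h + 7)) = h - 6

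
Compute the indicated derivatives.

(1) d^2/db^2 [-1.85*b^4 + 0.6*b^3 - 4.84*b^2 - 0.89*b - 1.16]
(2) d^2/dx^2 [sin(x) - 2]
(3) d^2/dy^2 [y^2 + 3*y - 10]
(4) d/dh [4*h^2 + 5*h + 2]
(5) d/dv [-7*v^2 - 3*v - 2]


(1) = -22.2*b^2 + 3.6*b - 9.68
(2) = -sin(x)
(3) = 2
(4) = 8*h + 5
(5) = -14*v - 3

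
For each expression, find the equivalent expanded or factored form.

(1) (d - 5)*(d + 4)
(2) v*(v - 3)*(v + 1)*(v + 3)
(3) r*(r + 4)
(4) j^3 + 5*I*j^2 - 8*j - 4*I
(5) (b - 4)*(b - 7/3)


(1) = d^2 - d - 20
(2) = v^4 + v^3 - 9*v^2 - 9*v
(3) = r^2 + 4*r
(4) = (j + I)*(j + 2*I)^2
(5) = b^2 - 19*b/3 + 28/3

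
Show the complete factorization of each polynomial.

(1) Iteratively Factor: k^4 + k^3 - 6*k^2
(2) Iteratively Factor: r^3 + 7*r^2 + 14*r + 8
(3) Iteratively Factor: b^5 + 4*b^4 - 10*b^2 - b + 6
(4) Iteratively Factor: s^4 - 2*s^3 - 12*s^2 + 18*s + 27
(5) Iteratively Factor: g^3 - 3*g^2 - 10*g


(1) = (k)*(k^3 + k^2 - 6*k) = k*(k + 3)*(k^2 - 2*k) = k*(k - 2)*(k + 3)*(k)
(2) = (r + 1)*(r^2 + 6*r + 8) = (r + 1)*(r + 2)*(r + 4)
(3) = (b + 1)*(b^4 + 3*b^3 - 3*b^2 - 7*b + 6) = (b + 1)*(b + 2)*(b^3 + b^2 - 5*b + 3) = (b - 1)*(b + 1)*(b + 2)*(b^2 + 2*b - 3) = (b - 1)^2*(b + 1)*(b + 2)*(b + 3)
(4) = (s + 3)*(s^3 - 5*s^2 + 3*s + 9) = (s - 3)*(s + 3)*(s^2 - 2*s - 3) = (s - 3)^2*(s + 3)*(s + 1)
(5) = (g - 5)*(g^2 + 2*g) = g*(g - 5)*(g + 2)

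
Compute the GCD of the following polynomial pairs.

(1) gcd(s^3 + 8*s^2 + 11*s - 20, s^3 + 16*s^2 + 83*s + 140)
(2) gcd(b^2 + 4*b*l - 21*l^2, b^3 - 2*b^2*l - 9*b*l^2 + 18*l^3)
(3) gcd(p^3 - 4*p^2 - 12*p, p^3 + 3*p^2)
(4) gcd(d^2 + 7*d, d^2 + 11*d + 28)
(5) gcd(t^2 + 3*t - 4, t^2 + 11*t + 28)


(1) = gcd((s - 1)*(s + 4)*(s + 5), (s + 4)*(s + 5)*(s + 7)) = s^2 + 9*s + 20
(2) = b - 3*l
(3) = gcd(p*(p - 6)*(p + 2), p^2*(p + 3)) = p
(4) = d + 7
(5) = gcd((t - 1)*(t + 4), (t + 4)*(t + 7)) = t + 4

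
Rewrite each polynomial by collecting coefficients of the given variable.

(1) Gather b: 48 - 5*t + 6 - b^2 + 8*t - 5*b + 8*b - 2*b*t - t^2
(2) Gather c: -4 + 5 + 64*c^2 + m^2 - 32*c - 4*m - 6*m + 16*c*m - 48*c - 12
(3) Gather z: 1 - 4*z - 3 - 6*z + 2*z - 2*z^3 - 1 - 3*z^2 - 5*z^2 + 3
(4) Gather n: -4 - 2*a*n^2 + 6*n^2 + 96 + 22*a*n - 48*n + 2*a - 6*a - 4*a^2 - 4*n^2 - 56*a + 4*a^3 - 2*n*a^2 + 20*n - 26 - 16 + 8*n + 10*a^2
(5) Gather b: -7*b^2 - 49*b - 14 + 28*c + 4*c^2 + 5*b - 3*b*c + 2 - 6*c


(1) = -b^2 + b*(3 - 2*t) - t^2 + 3*t + 54
(2) = 64*c^2 + c*(16*m - 80) + m^2 - 10*m - 11
(3) = -2*z^3 - 8*z^2 - 8*z
(4) = 4*a^3 + 6*a^2 - 60*a + n^2*(2 - 2*a) + n*(-2*a^2 + 22*a - 20) + 50
(5) = -7*b^2 + b*(-3*c - 44) + 4*c^2 + 22*c - 12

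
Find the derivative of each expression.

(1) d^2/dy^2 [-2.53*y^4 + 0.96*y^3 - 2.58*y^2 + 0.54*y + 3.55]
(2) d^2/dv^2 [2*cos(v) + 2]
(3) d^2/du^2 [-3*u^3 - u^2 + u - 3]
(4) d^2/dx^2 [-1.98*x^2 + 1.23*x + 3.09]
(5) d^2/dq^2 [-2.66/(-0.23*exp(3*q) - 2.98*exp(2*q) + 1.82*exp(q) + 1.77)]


(1) = -30.36*y^2 + 5.76*y - 5.16
(2) = -2*cos(v)
(3) = -18*u - 2
(4) = -3.96000000000000
(5) = ((-5.5062*exp(2*q) - 31.7072*exp(q) + 4.8412)*(0.23*exp(3*q) + 2.98*exp(2*q) - 1.82*exp(q) - 1.77) + 2.66*(0.69*exp(2*q) + 5.96*exp(q) - 1.82)*(1.38*exp(2*q) + 11.92*exp(q) - 3.64)*exp(q))*exp(q)/(0.23*exp(3*q) + 2.98*exp(2*q) - 1.82*exp(q) - 1.77)^3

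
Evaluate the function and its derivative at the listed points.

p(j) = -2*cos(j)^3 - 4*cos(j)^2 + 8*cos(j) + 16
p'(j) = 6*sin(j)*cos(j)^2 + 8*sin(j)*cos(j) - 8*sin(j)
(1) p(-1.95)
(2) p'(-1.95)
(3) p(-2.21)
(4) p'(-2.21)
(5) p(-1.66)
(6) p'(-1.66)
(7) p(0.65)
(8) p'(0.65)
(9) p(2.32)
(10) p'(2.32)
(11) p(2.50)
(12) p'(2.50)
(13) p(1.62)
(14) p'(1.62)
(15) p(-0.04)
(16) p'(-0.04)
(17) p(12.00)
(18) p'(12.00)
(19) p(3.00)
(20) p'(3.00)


(1) = 12.59
(2) = 9.42
(3) = 10.23
(4) = 8.54
(5) = 15.26
(6) = 8.63
(7) = 18.82
(8) = 1.31
(9) = 9.33
(10) = -7.81
(11) = 8.05
(12) = -6.32
(13) = 15.60
(14) = -8.37
(15) = 18.00
(16) = -0.24
(17) = 18.70
(18) = -1.62
(19) = 6.10
(20) = -1.42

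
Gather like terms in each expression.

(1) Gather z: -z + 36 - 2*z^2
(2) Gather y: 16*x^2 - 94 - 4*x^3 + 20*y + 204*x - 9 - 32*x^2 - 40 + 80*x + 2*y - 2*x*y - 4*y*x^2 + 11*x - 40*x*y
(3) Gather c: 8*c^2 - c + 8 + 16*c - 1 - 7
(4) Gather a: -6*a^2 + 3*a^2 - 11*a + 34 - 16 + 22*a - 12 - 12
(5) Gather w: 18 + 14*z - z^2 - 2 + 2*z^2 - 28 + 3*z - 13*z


(1) = -2*z^2 - z + 36
(2) = -4*x^3 - 16*x^2 + 295*x + y*(-4*x^2 - 42*x + 22) - 143
(3) = 8*c^2 + 15*c
(4) = -3*a^2 + 11*a - 6
(5) = z^2 + 4*z - 12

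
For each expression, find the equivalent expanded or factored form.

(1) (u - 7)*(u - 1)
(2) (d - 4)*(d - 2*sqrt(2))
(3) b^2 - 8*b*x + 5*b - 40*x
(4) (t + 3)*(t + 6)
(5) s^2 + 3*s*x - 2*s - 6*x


(1) = u^2 - 8*u + 7
(2) = d^2 - 4*d - 2*sqrt(2)*d + 8*sqrt(2)
(3) = (b + 5)*(b - 8*x)
(4) = t^2 + 9*t + 18
(5) = (s - 2)*(s + 3*x)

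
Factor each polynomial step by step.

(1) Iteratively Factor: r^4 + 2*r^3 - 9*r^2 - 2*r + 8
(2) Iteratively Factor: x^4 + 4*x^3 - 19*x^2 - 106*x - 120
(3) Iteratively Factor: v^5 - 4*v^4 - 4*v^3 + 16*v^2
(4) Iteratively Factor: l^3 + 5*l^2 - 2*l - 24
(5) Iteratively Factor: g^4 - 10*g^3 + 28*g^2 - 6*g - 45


(1) = (r - 1)*(r^3 + 3*r^2 - 6*r - 8) = (r - 1)*(r + 1)*(r^2 + 2*r - 8) = (r - 2)*(r - 1)*(r + 1)*(r + 4)
(2) = (x + 4)*(x^3 - 19*x - 30) = (x + 2)*(x + 4)*(x^2 - 2*x - 15) = (x - 5)*(x + 2)*(x + 4)*(x + 3)
(3) = (v)*(v^4 - 4*v^3 - 4*v^2 + 16*v) = v*(v - 2)*(v^3 - 2*v^2 - 8*v) = v^2*(v - 2)*(v^2 - 2*v - 8) = v^2*(v - 4)*(v - 2)*(v + 2)
(4) = (l - 2)*(l^2 + 7*l + 12) = (l - 2)*(l + 4)*(l + 3)
(5) = (g + 1)*(g^3 - 11*g^2 + 39*g - 45) = (g - 5)*(g + 1)*(g^2 - 6*g + 9) = (g - 5)*(g - 3)*(g + 1)*(g - 3)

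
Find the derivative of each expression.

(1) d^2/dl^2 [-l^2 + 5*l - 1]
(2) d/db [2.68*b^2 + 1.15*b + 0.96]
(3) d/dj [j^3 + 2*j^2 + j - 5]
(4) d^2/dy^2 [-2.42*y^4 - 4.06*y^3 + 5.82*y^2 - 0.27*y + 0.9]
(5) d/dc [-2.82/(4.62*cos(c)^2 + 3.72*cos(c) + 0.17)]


(1) = -2
(2) = 5.36*b + 1.15
(3) = 3*j^2 + 4*j + 1
(4) = -29.04*y^2 - 24.36*y + 11.64
(5) = -(26.0568*cos(c) + 10.4904)*sin(c)/(4.62*cos(c)^2 + 3.72*cos(c) + 0.17)^2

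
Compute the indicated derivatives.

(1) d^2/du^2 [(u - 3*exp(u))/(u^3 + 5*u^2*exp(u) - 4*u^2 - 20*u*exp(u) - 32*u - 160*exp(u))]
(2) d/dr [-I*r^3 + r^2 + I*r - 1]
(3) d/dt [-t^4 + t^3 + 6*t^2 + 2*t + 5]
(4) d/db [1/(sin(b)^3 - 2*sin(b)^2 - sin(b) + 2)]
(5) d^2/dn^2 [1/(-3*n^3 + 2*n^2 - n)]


(1) = (-2*(u - 3*exp(u))*(-5*u^2*exp(u) - 3*u^2 + 10*u*exp(u) + 8*u + 180*exp(u) + 32)^2 - ((u - 3*exp(u))*(5*u^2*exp(u) + 6*u - 190*exp(u) - 8) + 2*(3*exp(u) - 1)*(-5*u^2*exp(u) - 3*u^2 + 10*u*exp(u) + 8*u + 180*exp(u) + 32))*(-u^3 - 5*u^2*exp(u) + 4*u^2 + 20*u*exp(u) + 32*u + 160*exp(u)) + 3*(-u^3 - 5*u^2*exp(u) + 4*u^2 + 20*u*exp(u) + 32*u + 160*exp(u))^2*exp(u))/(-u^3 - 5*u^2*exp(u) + 4*u^2 + 20*u*exp(u) + 32*u + 160*exp(u))^3
(2) = -3*I*r^2 + 2*r + I
(3) = -4*t^3 + 3*t^2 + 12*t + 2
(4) = (-3*sin(b)^2 + 4*sin(b) + 1)/((sin(b) - 2)^2*cos(b)^3)
(5) = 2*(n*(9*n - 2)*(3*n^2 - 2*n + 1) - (9*n^2 - 4*n + 1)^2)/(n^3*(3*n^2 - 2*n + 1)^3)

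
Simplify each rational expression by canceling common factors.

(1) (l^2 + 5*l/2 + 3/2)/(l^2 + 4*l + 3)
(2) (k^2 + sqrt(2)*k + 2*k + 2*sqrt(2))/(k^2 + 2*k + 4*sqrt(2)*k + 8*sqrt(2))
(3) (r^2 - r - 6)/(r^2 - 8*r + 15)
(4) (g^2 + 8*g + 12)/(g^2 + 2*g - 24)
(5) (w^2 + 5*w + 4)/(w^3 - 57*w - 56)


(1) = (2*l + 3)/(2*l + 6)
(2) = (k + sqrt(2))/(k + 4*sqrt(2))
(3) = (r + 2)/(r - 5)
(4) = (g + 2)/(g - 4)
(5) = (w + 4)/(w^2 - w - 56)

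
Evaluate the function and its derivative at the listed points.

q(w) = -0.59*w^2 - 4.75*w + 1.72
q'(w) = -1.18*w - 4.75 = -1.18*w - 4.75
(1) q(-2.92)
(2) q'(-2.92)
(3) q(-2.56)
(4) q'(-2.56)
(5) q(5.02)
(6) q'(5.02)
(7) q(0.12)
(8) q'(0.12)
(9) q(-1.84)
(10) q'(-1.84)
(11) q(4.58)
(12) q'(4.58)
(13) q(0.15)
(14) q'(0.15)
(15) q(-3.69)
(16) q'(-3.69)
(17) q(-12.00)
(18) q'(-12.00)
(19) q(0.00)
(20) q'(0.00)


(1) = 10.56
(2) = -1.30
(3) = 10.01
(4) = -1.73
(5) = -36.99
(6) = -10.67
(7) = 1.14
(8) = -4.89
(9) = 8.46
(10) = -2.58
(11) = -32.41
(12) = -10.15
(13) = 0.99
(14) = -4.93
(15) = 11.21
(16) = -0.40
(17) = -26.24
(18) = 9.41
(19) = 1.72
(20) = -4.75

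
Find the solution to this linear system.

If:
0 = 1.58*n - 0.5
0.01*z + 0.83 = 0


Then:
n = 0.32
z = -83.00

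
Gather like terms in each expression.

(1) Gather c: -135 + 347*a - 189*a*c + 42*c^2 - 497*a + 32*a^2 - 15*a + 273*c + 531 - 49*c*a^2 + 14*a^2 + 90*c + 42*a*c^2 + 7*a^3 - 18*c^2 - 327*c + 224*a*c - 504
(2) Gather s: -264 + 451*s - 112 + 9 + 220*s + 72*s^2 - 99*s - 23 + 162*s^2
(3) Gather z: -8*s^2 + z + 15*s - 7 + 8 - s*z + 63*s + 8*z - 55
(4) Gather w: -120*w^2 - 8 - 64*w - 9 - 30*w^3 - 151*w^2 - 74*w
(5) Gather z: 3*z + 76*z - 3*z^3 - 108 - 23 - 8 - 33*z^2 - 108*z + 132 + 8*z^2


(1) = 7*a^3 + 46*a^2 - 165*a + c^2*(42*a + 24) + c*(-49*a^2 + 35*a + 36) - 108
(2) = 234*s^2 + 572*s - 390
(3) = -8*s^2 + 78*s + z*(9 - s) - 54
(4) = -30*w^3 - 271*w^2 - 138*w - 17
(5) = -3*z^3 - 25*z^2 - 29*z - 7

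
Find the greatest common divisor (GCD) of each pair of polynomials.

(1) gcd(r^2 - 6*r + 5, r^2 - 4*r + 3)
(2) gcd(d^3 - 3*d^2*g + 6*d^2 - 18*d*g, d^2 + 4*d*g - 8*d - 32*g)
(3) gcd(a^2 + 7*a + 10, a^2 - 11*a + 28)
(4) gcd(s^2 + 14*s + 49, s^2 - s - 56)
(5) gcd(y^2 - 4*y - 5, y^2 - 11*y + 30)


(1) = gcd((r - 5)*(r - 1), (r - 3)*(r - 1)) = r - 1
(2) = 1
(3) = 1
(4) = s + 7
(5) = y - 5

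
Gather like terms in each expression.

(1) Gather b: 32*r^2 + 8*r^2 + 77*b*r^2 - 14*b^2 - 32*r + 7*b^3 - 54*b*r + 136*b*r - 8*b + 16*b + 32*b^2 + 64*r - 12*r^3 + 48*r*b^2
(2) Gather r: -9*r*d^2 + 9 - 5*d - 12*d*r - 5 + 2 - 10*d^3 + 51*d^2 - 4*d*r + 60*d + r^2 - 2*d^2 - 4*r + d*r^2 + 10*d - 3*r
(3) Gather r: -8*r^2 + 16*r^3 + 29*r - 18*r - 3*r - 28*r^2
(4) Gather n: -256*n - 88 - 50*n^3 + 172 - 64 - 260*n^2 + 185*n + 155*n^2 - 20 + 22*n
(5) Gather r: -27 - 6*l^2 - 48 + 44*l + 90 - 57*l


(1) = 7*b^3 + b^2*(48*r + 18) + b*(77*r^2 + 82*r + 8) - 12*r^3 + 40*r^2 + 32*r
(2) = -10*d^3 + 49*d^2 + 65*d + r^2*(d + 1) + r*(-9*d^2 - 16*d - 7) + 6
(3) = 16*r^3 - 36*r^2 + 8*r
(4) = -50*n^3 - 105*n^2 - 49*n
(5) = -6*l^2 - 13*l + 15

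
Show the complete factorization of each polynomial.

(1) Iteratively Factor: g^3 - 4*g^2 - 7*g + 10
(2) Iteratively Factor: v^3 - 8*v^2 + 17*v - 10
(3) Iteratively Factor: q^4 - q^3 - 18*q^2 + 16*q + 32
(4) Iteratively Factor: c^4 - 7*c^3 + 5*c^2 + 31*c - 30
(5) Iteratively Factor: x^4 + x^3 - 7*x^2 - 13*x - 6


(1) = (g + 2)*(g^2 - 6*g + 5) = (g - 1)*(g + 2)*(g - 5)
(2) = (v - 5)*(v^2 - 3*v + 2) = (v - 5)*(v - 1)*(v - 2)
(3) = (q + 1)*(q^3 - 2*q^2 - 16*q + 32) = (q + 1)*(q + 4)*(q^2 - 6*q + 8) = (q - 2)*(q + 1)*(q + 4)*(q - 4)
(4) = (c - 1)*(c^3 - 6*c^2 - c + 30) = (c - 3)*(c - 1)*(c^2 - 3*c - 10) = (c - 5)*(c - 3)*(c - 1)*(c + 2)
(5) = (x + 2)*(x^3 - x^2 - 5*x - 3) = (x + 1)*(x + 2)*(x^2 - 2*x - 3) = (x + 1)^2*(x + 2)*(x - 3)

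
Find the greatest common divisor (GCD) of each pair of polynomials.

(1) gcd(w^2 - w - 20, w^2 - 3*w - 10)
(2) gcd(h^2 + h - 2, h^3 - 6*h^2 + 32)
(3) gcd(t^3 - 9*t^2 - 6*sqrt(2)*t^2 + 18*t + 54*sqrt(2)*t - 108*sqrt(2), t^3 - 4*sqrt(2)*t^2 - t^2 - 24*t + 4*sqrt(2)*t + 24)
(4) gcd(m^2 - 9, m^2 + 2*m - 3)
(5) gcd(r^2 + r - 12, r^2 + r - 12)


(1) = gcd((w - 5)*(w + 4), (w - 5)*(w + 2)) = w - 5
(2) = h + 2
(3) = t - 6*sqrt(2)
(4) = gcd((m - 3)*(m + 3), (m - 1)*(m + 3)) = m + 3
(5) = r^2 + r - 12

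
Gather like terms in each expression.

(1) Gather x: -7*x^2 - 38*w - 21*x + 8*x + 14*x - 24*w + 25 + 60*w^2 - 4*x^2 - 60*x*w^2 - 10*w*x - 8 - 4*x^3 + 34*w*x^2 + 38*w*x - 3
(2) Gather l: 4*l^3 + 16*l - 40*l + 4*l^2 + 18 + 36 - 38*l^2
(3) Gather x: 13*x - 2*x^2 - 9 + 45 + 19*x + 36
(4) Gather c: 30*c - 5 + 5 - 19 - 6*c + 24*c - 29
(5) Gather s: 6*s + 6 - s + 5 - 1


(1) = 60*w^2 - 62*w - 4*x^3 + x^2*(34*w - 11) + x*(-60*w^2 + 28*w + 1) + 14
(2) = 4*l^3 - 34*l^2 - 24*l + 54
(3) = -2*x^2 + 32*x + 72
(4) = 48*c - 48
(5) = 5*s + 10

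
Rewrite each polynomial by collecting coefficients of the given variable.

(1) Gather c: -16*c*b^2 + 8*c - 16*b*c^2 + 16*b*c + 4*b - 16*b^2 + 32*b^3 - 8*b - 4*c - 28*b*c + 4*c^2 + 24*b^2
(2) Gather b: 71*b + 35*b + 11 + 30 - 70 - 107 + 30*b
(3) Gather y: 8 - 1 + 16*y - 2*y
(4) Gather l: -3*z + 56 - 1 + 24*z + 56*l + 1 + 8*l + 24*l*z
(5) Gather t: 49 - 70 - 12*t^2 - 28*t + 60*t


(1) = 32*b^3 + 8*b^2 - 4*b + c^2*(4 - 16*b) + c*(-16*b^2 - 12*b + 4)
(2) = 136*b - 136
(3) = 14*y + 7
(4) = l*(24*z + 64) + 21*z + 56
(5) = -12*t^2 + 32*t - 21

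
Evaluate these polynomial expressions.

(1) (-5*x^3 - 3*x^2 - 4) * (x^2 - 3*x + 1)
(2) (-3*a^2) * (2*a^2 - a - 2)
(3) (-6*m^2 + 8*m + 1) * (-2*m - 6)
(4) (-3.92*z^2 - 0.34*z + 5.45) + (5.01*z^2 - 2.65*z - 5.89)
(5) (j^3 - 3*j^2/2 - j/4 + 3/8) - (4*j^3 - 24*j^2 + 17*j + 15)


(1) = -5*x^5 + 12*x^4 + 4*x^3 - 7*x^2 + 12*x - 4
(2) = -6*a^4 + 3*a^3 + 6*a^2
(3) = 12*m^3 + 20*m^2 - 50*m - 6
(4) = 1.09*z^2 - 2.99*z - 0.44
(5) = -3*j^3 + 45*j^2/2 - 69*j/4 - 117/8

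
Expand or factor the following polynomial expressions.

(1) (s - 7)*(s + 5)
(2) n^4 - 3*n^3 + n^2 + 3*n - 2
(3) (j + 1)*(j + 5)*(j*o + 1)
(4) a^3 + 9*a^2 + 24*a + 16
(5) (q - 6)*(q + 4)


(1) = s^2 - 2*s - 35
(2) = (n - 2)*(n - 1)^2*(n + 1)
(3) = j^3*o + 6*j^2*o + j^2 + 5*j*o + 6*j + 5
(4) = (a + 1)*(a + 4)^2
(5) = q^2 - 2*q - 24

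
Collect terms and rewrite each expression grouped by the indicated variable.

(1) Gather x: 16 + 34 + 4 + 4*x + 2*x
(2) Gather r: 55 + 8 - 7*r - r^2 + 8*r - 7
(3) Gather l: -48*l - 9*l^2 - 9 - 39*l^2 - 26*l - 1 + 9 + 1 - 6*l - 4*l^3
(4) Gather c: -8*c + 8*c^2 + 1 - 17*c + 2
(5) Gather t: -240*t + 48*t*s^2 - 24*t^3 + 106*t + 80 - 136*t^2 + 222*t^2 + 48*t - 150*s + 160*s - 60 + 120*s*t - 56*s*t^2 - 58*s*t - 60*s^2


(1) = 6*x + 54
(2) = -r^2 + r + 56
(3) = -4*l^3 - 48*l^2 - 80*l
(4) = 8*c^2 - 25*c + 3
(5) = -60*s^2 + 10*s - 24*t^3 + t^2*(86 - 56*s) + t*(48*s^2 + 62*s - 86) + 20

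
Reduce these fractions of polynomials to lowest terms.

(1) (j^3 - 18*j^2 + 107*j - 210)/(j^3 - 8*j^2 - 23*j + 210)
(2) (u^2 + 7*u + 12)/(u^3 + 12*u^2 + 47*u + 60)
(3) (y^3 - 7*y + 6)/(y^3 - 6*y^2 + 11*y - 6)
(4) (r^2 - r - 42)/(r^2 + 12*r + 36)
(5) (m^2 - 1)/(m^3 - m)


(1) = (j - 5)/(j + 5)
(2) = 1/(u + 5)
(3) = (y + 3)/(y - 3)
(4) = (r - 7)/(r + 6)
(5) = 1/m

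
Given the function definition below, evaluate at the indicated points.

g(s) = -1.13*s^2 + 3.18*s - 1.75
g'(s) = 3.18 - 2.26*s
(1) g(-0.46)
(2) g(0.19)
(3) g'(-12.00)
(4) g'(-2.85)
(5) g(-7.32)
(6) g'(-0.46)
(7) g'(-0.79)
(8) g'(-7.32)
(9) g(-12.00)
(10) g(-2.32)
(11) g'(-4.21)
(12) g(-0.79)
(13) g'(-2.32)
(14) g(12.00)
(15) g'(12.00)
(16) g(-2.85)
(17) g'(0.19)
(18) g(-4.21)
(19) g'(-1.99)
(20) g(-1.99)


(1) = -3.45
(2) = -1.19
(3) = 30.30
(4) = 9.62
(5) = -85.58
(6) = 4.22
(7) = 4.97
(8) = 19.72
(9) = -202.63
(10) = -15.21
(11) = 12.69
(12) = -4.97
(13) = 8.42
(14) = -126.31
(15) = -23.94
(16) = -19.99
(17) = 2.75
(18) = -35.17
(19) = 7.68
(20) = -12.55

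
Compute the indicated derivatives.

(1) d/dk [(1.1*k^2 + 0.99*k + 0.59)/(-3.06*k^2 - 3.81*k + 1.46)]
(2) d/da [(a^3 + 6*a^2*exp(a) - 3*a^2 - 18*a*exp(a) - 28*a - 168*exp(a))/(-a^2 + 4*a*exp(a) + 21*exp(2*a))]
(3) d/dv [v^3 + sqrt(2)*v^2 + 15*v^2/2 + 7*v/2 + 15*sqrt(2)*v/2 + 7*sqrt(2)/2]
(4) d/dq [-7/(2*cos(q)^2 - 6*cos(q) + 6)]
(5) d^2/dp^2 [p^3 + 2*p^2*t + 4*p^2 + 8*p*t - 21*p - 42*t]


(1) = (-1.1616*k^2 + 6.8228*k + 3.6933)/(9.3636*k^4 + 23.3172*k^3 + 5.5809*k^2 - 11.1252*k + 2.1316)
(2) = ((-a^2 + 4*a*exp(a) + 21*exp(2*a))*(6*a^2*exp(a) + 3*a^2 - 6*a*exp(a) - 6*a - 186*exp(a) - 28) + 2*(2*a*exp(a) - a + 21*exp(2*a) + 2*exp(a))*(-a^3 - 6*a^2*exp(a) + 3*a^2 + 18*a*exp(a) + 28*a + 168*exp(a)))/(-a^2 + 4*a*exp(a) + 21*exp(2*a))^2
(3) = 3*v^2 + 2*sqrt(2)*v + 15*v + 7/2 + 15*sqrt(2)/2
(4) = 7*(3 - 2*cos(q))*sin(q)/(2*(cos(q)^2 - 3*cos(q) + 3)^2)
(5) = 6*p + 4*t + 8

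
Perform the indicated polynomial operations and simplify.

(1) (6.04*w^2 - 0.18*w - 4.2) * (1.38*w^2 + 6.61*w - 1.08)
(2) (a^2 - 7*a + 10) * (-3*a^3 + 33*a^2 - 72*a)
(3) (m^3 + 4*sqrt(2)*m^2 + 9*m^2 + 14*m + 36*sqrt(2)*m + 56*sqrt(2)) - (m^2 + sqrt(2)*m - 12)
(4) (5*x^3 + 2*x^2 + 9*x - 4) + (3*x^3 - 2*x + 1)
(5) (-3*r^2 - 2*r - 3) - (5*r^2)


(1) = 8.3352*w^4 + 39.676*w^3 - 13.509*w^2 - 27.5676*w + 4.536
(2) = -3*a^5 + 54*a^4 - 333*a^3 + 834*a^2 - 720*a
(3) = m^3 + 4*sqrt(2)*m^2 + 8*m^2 + 14*m + 35*sqrt(2)*m + 12 + 56*sqrt(2)
(4) = 8*x^3 + 2*x^2 + 7*x - 3
(5) = -8*r^2 - 2*r - 3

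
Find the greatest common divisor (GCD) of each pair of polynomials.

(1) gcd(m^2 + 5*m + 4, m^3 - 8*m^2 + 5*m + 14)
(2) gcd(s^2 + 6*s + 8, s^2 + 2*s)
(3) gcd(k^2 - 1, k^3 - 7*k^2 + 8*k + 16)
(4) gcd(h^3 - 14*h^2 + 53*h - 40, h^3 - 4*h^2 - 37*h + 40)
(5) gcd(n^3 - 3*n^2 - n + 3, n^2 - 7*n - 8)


(1) = gcd((m + 1)*(m + 4), (m - 7)*(m - 2)*(m + 1)) = m + 1
(2) = gcd((s + 2)*(s + 4), s*(s + 2)) = s + 2
(3) = gcd((k - 1)*(k + 1), (k - 4)^2*(k + 1)) = k + 1
(4) = h^2 - 9*h + 8
(5) = gcd((n - 3)*(n - 1)*(n + 1), (n - 8)*(n + 1)) = n + 1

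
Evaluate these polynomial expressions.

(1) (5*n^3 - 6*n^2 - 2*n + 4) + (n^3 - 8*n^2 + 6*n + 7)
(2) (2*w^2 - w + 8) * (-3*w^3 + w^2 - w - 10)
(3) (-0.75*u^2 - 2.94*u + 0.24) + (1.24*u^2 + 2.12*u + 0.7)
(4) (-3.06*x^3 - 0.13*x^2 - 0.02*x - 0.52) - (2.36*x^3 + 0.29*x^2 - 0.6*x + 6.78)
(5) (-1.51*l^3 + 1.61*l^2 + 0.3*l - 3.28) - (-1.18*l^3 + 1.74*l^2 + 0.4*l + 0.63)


(1) = 6*n^3 - 14*n^2 + 4*n + 11
(2) = -6*w^5 + 5*w^4 - 27*w^3 - 11*w^2 + 2*w - 80
(3) = 0.49*u^2 - 0.82*u + 0.94
(4) = -5.42*x^3 - 0.42*x^2 + 0.58*x - 7.3
(5) = -0.33*l^3 - 0.13*l^2 - 0.1*l - 3.91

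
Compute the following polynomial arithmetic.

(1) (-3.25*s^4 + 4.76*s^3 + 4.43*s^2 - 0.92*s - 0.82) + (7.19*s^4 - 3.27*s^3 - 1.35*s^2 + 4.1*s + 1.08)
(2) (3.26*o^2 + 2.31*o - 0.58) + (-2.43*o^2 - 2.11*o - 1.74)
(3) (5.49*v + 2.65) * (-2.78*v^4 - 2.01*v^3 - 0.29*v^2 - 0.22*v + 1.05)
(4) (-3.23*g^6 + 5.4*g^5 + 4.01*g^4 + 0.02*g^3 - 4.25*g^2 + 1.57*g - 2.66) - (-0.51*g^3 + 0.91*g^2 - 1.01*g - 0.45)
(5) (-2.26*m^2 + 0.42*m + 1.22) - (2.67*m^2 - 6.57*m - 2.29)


(1) = 3.94*s^4 + 1.49*s^3 + 3.08*s^2 + 3.18*s + 0.26
(2) = 0.83*o^2 + 0.2*o - 2.32
(3) = -15.2622*v^5 - 18.4019*v^4 - 6.9186*v^3 - 1.9763*v^2 + 5.1815*v + 2.7825
(4) = -3.23*g^6 + 5.4*g^5 + 4.01*g^4 + 0.53*g^3 - 5.16*g^2 + 2.58*g - 2.21
(5) = -4.93*m^2 + 6.99*m + 3.51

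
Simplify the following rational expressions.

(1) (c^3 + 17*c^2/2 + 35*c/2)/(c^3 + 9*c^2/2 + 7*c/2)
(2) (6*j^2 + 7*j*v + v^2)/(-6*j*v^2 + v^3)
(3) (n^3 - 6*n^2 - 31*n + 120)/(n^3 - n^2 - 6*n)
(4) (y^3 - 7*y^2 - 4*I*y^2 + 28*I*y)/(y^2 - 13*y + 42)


(1) = (c + 5)/(c + 1)
(2) = (6*j^2 + 7*j*v + v^2)/(-6*j*v^2 + v^3)
(3) = (n^2 - 3*n - 40)/(n^2 + 2*n)
(4) = (y^2 - 4*I*y)/(y - 6)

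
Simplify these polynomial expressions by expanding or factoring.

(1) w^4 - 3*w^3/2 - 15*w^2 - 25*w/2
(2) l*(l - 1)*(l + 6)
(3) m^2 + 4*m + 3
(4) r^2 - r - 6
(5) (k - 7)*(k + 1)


(1) = w*(w - 5)*(w + 1)*(w + 5/2)
(2) = l^3 + 5*l^2 - 6*l
(3) = (m + 1)*(m + 3)
(4) = (r - 3)*(r + 2)
(5) = k^2 - 6*k - 7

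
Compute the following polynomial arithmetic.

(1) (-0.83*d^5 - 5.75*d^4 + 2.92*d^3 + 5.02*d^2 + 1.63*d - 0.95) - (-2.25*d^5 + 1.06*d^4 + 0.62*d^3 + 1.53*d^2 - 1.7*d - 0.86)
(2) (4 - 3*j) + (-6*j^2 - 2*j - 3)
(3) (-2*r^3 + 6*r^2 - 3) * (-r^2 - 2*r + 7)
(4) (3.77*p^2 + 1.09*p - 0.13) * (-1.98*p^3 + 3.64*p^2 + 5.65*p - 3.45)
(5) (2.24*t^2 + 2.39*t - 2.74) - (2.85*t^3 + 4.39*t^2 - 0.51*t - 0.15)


(1) = 1.42*d^5 - 6.81*d^4 + 2.3*d^3 + 3.49*d^2 + 3.33*d - 0.09
(2) = -6*j^2 - 5*j + 1
(3) = 2*r^5 - 2*r^4 - 26*r^3 + 45*r^2 + 6*r - 21
(4) = -7.4646*p^5 + 11.5646*p^4 + 25.5255*p^3 - 7.3212*p^2 - 4.495*p + 0.4485
(5) = -2.85*t^3 - 2.15*t^2 + 2.9*t - 2.59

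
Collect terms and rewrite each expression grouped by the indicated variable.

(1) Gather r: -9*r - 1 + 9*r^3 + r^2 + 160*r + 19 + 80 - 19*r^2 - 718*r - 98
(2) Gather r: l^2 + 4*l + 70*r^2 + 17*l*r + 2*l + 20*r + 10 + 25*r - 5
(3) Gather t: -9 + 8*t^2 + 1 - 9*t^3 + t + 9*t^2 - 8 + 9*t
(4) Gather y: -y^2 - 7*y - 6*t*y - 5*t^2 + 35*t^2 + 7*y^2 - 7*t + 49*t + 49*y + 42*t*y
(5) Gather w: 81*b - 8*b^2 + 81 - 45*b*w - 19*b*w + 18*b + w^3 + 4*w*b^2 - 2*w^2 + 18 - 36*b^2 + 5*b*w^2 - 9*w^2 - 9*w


(1) = 9*r^3 - 18*r^2 - 567*r
(2) = l^2 + 6*l + 70*r^2 + r*(17*l + 45) + 5
(3) = -9*t^3 + 17*t^2 + 10*t - 16
(4) = 30*t^2 + 42*t + 6*y^2 + y*(36*t + 42)
(5) = -44*b^2 + 99*b + w^3 + w^2*(5*b - 11) + w*(4*b^2 - 64*b - 9) + 99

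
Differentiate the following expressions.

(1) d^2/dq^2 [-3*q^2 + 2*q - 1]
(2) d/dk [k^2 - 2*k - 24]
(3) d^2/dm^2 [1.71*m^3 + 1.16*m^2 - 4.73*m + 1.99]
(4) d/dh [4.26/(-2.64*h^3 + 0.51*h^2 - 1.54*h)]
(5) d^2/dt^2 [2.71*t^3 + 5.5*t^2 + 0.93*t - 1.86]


(1) = -6
(2) = 2*k - 2
(3) = 10.26*m + 2.32
(4) = (33.7392*h^2 - 4.3452*h + 6.5604)/(h^2*(2.64*h^2 - 0.51*h + 1.54)^2)
(5) = 16.26*t + 11.0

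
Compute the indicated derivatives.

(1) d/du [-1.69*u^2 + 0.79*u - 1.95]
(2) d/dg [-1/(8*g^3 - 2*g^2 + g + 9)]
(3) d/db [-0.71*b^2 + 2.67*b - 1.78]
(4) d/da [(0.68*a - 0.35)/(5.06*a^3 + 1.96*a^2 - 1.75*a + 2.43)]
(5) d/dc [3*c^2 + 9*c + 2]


(1) = 0.79 - 3.38*u
(2) = (24*g^2 - 4*g + 1)/(8*g^3 - 2*g^2 + g + 9)^2
(3) = 2.67 - 1.42*b
(4) = (-6.8816*a^3 + 3.9802*a^2 + 1.372*a + 1.0399)/(25.6036*a^6 + 19.8352*a^5 - 13.8684*a^4 + 17.7316*a^3 + 12.5881*a^2 - 8.505*a + 5.9049)
(5) = 6*c + 9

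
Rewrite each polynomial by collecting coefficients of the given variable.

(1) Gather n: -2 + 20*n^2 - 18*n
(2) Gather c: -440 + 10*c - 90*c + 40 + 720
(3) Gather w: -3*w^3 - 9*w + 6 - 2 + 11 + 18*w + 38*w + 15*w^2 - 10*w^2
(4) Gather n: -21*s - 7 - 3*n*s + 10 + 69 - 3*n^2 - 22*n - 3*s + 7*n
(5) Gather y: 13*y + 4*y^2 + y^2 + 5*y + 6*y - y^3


(1) = 20*n^2 - 18*n - 2
(2) = 320 - 80*c
(3) = -3*w^3 + 5*w^2 + 47*w + 15
(4) = -3*n^2 + n*(-3*s - 15) - 24*s + 72
(5) = -y^3 + 5*y^2 + 24*y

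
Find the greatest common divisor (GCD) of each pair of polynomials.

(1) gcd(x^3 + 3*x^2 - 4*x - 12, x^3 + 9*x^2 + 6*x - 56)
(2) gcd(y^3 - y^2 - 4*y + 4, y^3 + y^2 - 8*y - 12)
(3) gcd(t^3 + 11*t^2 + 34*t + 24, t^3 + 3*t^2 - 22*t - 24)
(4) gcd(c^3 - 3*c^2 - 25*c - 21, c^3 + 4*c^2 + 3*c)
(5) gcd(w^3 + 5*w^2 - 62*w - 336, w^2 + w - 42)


(1) = gcd((x - 2)*(x + 2)*(x + 3), (x - 2)*(x + 4)*(x + 7)) = x - 2
(2) = y + 2
(3) = gcd((t + 1)*(t + 4)*(t + 6), (t - 4)*(t + 1)*(t + 6)) = t^2 + 7*t + 6
(4) = gcd((c - 7)*(c + 1)*(c + 3), c*(c + 1)*(c + 3)) = c^2 + 4*c + 3
(5) = w + 7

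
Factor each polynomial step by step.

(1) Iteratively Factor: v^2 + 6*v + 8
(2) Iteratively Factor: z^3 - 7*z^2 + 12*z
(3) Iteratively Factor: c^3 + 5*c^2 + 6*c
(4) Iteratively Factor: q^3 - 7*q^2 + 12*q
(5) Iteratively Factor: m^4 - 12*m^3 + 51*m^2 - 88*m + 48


(1) = (v + 4)*(v + 2)
(2) = (z)*(z^2 - 7*z + 12) = z*(z - 4)*(z - 3)
(3) = (c + 2)*(c^2 + 3*c) = c*(c + 2)*(c + 3)
(4) = (q - 3)*(q^2 - 4*q) = (q - 4)*(q - 3)*(q)
(5) = (m - 4)*(m^3 - 8*m^2 + 19*m - 12) = (m - 4)*(m - 3)*(m^2 - 5*m + 4) = (m - 4)*(m - 3)*(m - 1)*(m - 4)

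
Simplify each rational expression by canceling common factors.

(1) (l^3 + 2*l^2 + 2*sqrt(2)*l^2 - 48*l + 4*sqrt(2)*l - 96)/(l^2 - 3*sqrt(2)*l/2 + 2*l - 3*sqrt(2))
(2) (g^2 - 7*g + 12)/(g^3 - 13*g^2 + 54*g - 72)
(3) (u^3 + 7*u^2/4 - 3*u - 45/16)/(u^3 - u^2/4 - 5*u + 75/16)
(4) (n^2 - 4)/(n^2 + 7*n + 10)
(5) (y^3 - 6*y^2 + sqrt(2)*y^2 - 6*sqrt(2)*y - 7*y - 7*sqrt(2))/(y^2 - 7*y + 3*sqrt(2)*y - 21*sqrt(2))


(1) = (2*l^2 + 4*sqrt(2)*l - 96)/(2*l - 3*sqrt(2))
(2) = 1/(g - 6)
(3) = (4*u + 3)/(4*u - 5)
(4) = (n - 2)/(n + 5)
(5) = (y^2 + y*(1 + sqrt(2)) + sqrt(2))/(y + 3*sqrt(2))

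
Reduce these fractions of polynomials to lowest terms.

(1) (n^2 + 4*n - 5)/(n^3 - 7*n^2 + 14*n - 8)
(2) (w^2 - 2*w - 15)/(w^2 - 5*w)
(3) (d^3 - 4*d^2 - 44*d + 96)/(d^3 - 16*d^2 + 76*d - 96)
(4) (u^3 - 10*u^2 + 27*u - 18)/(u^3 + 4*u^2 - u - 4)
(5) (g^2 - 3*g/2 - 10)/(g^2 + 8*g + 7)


(1) = (n + 5)/(n^2 - 6*n + 8)
(2) = (w + 3)/w
(3) = (d + 6)/(d - 6)
(4) = (u^2 - 9*u + 18)/(u^2 + 5*u + 4)
(5) = (2*g^2 - 3*g - 20)/(2*g^2 + 16*g + 14)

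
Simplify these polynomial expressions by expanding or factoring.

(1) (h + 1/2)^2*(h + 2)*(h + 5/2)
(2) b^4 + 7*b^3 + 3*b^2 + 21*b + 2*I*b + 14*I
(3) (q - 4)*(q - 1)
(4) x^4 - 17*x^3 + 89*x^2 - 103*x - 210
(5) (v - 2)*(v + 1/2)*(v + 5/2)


(1) = h^4 + 11*h^3/2 + 39*h^2/4 + 49*h/8 + 5/4
(2) = (b + 7)*(b - 2*I)*(b + I)^2
(3) = q^2 - 5*q + 4
(4) = (x - 7)*(x - 6)*(x - 5)*(x + 1)
(5) = v^3 + v^2 - 19*v/4 - 5/2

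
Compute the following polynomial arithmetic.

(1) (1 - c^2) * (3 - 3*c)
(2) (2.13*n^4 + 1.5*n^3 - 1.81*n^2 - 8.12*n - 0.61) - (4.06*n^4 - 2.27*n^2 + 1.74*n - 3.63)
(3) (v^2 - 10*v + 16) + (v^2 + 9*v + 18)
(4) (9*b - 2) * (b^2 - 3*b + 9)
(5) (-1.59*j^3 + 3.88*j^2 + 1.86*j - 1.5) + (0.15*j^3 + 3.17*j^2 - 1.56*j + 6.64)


(1) = 3*c^3 - 3*c^2 - 3*c + 3
(2) = -1.93*n^4 + 1.5*n^3 + 0.46*n^2 - 9.86*n + 3.02
(3) = 2*v^2 - v + 34
(4) = 9*b^3 - 29*b^2 + 87*b - 18
(5) = -1.44*j^3 + 7.05*j^2 + 0.3*j + 5.14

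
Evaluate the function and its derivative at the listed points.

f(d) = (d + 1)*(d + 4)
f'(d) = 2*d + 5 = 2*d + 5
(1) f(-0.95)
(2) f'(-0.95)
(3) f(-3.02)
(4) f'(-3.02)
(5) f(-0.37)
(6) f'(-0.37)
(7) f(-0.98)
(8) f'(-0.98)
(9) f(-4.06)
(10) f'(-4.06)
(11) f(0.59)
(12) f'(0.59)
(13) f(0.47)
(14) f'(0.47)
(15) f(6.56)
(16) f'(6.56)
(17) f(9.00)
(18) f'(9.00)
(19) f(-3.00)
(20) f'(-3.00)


(1) = 0.15
(2) = 3.10
(3) = -1.98
(4) = -1.04
(5) = 2.29
(6) = 4.26
(7) = 0.06
(8) = 3.04
(9) = 0.18
(10) = -3.12
(11) = 7.30
(12) = 6.18
(13) = 6.57
(14) = 5.94
(15) = 79.83
(16) = 18.12
(17) = 130.00
(18) = 23.00
(19) = -2.00
(20) = -1.00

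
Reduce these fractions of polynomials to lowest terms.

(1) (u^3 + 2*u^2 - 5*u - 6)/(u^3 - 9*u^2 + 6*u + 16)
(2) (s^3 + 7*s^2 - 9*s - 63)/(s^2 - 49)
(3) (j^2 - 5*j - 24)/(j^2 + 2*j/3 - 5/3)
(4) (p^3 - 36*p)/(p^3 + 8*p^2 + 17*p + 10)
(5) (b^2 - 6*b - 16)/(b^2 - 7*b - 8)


(1) = (u + 3)/(u - 8)
(2) = (s^2 - 9)/(s - 7)
(3) = (3*j^2 - 15*j - 72)/(3*j^2 + 2*j - 5)
(4) = (p^3 - 36*p)/(p^3 + 8*p^2 + 17*p + 10)
(5) = (b + 2)/(b + 1)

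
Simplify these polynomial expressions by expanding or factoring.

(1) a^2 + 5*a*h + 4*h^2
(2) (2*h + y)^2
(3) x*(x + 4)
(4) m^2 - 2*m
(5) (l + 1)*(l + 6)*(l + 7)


(1) = (a + h)*(a + 4*h)
(2) = 4*h^2 + 4*h*y + y^2
(3) = x^2 + 4*x
(4) = m*(m - 2)
(5) = l^3 + 14*l^2 + 55*l + 42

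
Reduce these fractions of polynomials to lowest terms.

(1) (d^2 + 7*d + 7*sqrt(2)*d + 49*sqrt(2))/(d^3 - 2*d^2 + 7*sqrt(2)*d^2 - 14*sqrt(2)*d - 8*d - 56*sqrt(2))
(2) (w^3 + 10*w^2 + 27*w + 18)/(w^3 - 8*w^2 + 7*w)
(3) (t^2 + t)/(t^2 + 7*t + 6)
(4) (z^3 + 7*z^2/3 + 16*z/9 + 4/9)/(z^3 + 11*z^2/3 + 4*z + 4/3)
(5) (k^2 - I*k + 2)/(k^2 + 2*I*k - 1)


(1) = (d + 7)/(d^2 - 2*d - 8)
(2) = (w^3 + 10*w^2 + 27*w + 18)/(w^3 - 8*w^2 + 7*w)
(3) = t/(t + 6)
(4) = (3*z + 2)/(3*z + 6)
(5) = (k - 2*I)/(k + I)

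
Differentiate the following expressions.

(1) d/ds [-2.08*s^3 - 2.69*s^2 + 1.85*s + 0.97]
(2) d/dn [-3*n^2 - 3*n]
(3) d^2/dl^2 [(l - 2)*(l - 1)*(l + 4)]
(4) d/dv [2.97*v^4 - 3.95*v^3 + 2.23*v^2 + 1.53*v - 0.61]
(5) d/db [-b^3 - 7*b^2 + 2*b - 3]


(1) = -6.24*s^2 - 5.38*s + 1.85
(2) = -6*n - 3
(3) = 6*l + 2
(4) = 11.88*v^3 - 11.85*v^2 + 4.46*v + 1.53
(5) = -3*b^2 - 14*b + 2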